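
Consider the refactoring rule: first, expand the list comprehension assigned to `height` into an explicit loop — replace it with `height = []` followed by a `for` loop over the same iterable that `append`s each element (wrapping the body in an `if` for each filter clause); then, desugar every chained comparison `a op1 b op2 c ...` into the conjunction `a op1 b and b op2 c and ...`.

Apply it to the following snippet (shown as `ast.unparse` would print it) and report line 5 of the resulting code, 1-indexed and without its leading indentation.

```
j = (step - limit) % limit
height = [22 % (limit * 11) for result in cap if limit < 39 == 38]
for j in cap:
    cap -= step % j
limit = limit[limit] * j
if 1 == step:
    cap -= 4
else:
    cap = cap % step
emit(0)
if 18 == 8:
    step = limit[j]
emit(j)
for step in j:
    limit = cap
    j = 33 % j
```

Transformed code:
j = (step - limit) % limit
height = []
for result in cap:
    if limit < 39 and 39 == 38:
        height.append(22 % (limit * 11))
for j in cap:
    cap -= step % j
limit = limit[limit] * j
if 1 == step:
    cap -= 4
else:
    cap = cap % step
emit(0)
if 18 == 8:
    step = limit[j]
emit(j)
for step in j:
    limit = cap
    j = 33 % j

height.append(22 % (limit * 11))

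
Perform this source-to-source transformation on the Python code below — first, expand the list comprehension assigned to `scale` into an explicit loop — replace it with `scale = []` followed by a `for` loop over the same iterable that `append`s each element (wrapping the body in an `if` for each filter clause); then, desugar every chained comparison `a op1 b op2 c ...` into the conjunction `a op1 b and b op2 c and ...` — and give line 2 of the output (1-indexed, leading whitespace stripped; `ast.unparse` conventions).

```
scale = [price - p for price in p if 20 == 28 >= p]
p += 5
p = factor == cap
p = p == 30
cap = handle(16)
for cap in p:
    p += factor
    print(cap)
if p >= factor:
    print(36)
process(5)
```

Transformed code:
scale = []
for price in p:
    if 20 == 28 and 28 >= p:
        scale.append(price - p)
p += 5
p = factor == cap
p = p == 30
cap = handle(16)
for cap in p:
    p += factor
    print(cap)
if p >= factor:
    print(36)
process(5)

for price in p:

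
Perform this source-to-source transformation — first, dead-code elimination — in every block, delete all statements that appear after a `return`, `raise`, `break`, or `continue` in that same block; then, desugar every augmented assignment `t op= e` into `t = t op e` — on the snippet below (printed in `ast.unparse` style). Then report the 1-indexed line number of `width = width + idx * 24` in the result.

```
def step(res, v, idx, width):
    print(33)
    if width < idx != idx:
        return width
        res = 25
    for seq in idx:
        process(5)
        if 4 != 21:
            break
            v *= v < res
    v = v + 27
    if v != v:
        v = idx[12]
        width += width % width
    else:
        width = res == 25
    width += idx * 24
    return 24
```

15

Transformed code:
def step(res, v, idx, width):
    print(33)
    if width < idx != idx:
        return width
    for seq in idx:
        process(5)
        if 4 != 21:
            break
    v = v + 27
    if v != v:
        v = idx[12]
        width = width + width % width
    else:
        width = res == 25
    width = width + idx * 24
    return 24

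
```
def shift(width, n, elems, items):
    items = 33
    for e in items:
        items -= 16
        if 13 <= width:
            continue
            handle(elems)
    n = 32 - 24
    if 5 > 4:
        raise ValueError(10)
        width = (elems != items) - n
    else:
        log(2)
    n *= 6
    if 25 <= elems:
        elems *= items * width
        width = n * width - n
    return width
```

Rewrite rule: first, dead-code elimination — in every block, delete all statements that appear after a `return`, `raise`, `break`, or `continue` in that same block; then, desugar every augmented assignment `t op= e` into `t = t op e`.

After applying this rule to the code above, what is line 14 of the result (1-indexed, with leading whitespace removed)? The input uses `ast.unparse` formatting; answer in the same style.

elems = elems * (items * width)

Transformed code:
def shift(width, n, elems, items):
    items = 33
    for e in items:
        items = items - 16
        if 13 <= width:
            continue
    n = 32 - 24
    if 5 > 4:
        raise ValueError(10)
    else:
        log(2)
    n = n * 6
    if 25 <= elems:
        elems = elems * (items * width)
        width = n * width - n
    return width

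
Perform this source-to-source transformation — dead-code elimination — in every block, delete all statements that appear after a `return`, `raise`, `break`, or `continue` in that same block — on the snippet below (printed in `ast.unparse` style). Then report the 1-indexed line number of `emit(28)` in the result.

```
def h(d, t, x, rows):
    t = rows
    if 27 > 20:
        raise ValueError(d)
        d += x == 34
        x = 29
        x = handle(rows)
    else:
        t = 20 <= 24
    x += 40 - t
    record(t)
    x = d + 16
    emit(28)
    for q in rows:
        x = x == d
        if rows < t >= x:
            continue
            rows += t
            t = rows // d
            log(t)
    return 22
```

Transformed code:
def h(d, t, x, rows):
    t = rows
    if 27 > 20:
        raise ValueError(d)
    else:
        t = 20 <= 24
    x += 40 - t
    record(t)
    x = d + 16
    emit(28)
    for q in rows:
        x = x == d
        if rows < t >= x:
            continue
    return 22

10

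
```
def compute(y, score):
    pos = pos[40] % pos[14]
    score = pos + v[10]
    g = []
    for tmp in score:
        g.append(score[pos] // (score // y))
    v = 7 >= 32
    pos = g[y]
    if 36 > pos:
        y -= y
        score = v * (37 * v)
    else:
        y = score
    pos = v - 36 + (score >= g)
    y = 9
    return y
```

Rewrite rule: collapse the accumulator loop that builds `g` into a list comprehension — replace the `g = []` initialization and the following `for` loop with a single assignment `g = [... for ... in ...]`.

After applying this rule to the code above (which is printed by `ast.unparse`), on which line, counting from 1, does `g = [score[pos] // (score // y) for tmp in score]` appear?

Transformed code:
def compute(y, score):
    pos = pos[40] % pos[14]
    score = pos + v[10]
    g = [score[pos] // (score // y) for tmp in score]
    v = 7 >= 32
    pos = g[y]
    if 36 > pos:
        y -= y
        score = v * (37 * v)
    else:
        y = score
    pos = v - 36 + (score >= g)
    y = 9
    return y

4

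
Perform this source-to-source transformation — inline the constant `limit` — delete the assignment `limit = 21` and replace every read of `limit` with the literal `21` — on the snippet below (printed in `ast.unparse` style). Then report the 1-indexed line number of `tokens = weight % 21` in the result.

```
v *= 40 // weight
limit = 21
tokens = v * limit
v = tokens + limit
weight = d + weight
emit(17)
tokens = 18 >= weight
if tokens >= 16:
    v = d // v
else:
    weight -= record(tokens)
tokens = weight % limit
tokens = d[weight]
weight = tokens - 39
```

Transformed code:
v *= 40 // weight
tokens = v * 21
v = tokens + 21
weight = d + weight
emit(17)
tokens = 18 >= weight
if tokens >= 16:
    v = d // v
else:
    weight -= record(tokens)
tokens = weight % 21
tokens = d[weight]
weight = tokens - 39

11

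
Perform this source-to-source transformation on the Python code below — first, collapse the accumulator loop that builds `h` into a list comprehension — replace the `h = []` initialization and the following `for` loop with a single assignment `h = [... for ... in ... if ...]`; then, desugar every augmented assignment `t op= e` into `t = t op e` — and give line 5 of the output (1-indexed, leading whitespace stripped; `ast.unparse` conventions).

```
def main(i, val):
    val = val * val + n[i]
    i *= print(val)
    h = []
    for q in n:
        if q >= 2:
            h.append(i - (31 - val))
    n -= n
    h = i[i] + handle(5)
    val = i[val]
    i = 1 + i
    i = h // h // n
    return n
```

n = n - n

Transformed code:
def main(i, val):
    val = val * val + n[i]
    i = i * print(val)
    h = [i - (31 - val) for q in n if q >= 2]
    n = n - n
    h = i[i] + handle(5)
    val = i[val]
    i = 1 + i
    i = h // h // n
    return n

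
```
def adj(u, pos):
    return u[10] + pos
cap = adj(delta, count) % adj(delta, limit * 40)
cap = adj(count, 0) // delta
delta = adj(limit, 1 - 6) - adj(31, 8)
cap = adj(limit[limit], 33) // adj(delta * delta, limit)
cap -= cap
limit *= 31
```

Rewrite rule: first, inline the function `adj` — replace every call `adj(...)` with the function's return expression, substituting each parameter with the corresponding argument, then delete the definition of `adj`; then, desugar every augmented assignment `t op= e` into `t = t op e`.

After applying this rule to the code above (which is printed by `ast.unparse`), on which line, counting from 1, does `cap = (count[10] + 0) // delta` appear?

Transformed code:
cap = (delta[10] + count) % (delta[10] + limit * 40)
cap = (count[10] + 0) // delta
delta = limit[10] + (1 - 6) - (31[10] + 8)
cap = (limit[limit][10] + 33) // ((delta * delta)[10] + limit)
cap = cap - cap
limit = limit * 31

2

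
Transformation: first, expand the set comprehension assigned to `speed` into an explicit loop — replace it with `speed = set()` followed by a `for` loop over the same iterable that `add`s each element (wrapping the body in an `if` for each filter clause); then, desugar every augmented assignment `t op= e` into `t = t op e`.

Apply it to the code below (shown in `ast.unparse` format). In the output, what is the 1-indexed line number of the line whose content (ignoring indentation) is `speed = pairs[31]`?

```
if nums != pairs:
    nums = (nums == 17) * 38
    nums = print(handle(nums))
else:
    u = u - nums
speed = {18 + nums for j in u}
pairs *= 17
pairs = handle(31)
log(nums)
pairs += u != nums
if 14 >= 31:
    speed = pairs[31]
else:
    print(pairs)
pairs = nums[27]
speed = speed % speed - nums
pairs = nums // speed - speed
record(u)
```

Transformed code:
if nums != pairs:
    nums = (nums == 17) * 38
    nums = print(handle(nums))
else:
    u = u - nums
speed = set()
for j in u:
    speed.add(18 + nums)
pairs = pairs * 17
pairs = handle(31)
log(nums)
pairs = pairs + (u != nums)
if 14 >= 31:
    speed = pairs[31]
else:
    print(pairs)
pairs = nums[27]
speed = speed % speed - nums
pairs = nums // speed - speed
record(u)

14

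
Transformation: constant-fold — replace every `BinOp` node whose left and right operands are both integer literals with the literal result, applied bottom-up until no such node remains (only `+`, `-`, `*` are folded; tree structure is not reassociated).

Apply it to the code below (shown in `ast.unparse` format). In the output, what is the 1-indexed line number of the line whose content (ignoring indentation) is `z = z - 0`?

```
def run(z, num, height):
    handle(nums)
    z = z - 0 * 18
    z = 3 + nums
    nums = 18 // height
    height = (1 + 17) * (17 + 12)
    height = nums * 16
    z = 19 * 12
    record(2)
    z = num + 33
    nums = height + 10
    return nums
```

Transformed code:
def run(z, num, height):
    handle(nums)
    z = z - 0
    z = 3 + nums
    nums = 18 // height
    height = 522
    height = nums * 16
    z = 228
    record(2)
    z = num + 33
    nums = height + 10
    return nums

3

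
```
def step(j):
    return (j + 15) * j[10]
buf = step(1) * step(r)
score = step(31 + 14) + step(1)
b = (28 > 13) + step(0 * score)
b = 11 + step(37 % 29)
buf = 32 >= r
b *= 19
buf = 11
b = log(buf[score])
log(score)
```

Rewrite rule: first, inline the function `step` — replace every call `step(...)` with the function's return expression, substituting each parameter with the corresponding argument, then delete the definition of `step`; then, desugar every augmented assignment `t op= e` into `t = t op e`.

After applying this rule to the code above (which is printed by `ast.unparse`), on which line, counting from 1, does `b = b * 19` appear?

6

Transformed code:
buf = (1 + 15) * 1[10] * ((r + 15) * r[10])
score = (31 + 14 + 15) * (31 + 14)[10] + (1 + 15) * 1[10]
b = (28 > 13) + (0 * score + 15) * (0 * score)[10]
b = 11 + (37 % 29 + 15) * (37 % 29)[10]
buf = 32 >= r
b = b * 19
buf = 11
b = log(buf[score])
log(score)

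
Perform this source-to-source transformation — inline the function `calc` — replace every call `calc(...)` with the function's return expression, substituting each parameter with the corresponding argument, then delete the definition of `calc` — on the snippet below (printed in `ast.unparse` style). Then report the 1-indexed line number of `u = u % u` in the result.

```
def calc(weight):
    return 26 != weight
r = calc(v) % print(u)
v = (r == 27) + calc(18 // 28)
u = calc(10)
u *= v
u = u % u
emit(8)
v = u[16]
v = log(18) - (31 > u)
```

5

Transformed code:
r = (26 != v) % print(u)
v = (r == 27) + (26 != 18 // 28)
u = 26 != 10
u *= v
u = u % u
emit(8)
v = u[16]
v = log(18) - (31 > u)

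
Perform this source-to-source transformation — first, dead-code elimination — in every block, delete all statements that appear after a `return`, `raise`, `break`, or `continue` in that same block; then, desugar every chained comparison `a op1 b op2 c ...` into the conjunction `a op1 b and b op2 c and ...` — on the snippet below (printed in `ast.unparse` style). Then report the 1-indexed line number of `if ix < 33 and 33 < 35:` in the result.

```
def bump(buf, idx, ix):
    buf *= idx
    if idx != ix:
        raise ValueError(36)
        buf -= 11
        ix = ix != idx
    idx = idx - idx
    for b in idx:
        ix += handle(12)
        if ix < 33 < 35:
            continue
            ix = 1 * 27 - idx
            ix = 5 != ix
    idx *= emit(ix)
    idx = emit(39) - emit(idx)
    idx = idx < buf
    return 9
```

Transformed code:
def bump(buf, idx, ix):
    buf *= idx
    if idx != ix:
        raise ValueError(36)
    idx = idx - idx
    for b in idx:
        ix += handle(12)
        if ix < 33 and 33 < 35:
            continue
    idx *= emit(ix)
    idx = emit(39) - emit(idx)
    idx = idx < buf
    return 9

8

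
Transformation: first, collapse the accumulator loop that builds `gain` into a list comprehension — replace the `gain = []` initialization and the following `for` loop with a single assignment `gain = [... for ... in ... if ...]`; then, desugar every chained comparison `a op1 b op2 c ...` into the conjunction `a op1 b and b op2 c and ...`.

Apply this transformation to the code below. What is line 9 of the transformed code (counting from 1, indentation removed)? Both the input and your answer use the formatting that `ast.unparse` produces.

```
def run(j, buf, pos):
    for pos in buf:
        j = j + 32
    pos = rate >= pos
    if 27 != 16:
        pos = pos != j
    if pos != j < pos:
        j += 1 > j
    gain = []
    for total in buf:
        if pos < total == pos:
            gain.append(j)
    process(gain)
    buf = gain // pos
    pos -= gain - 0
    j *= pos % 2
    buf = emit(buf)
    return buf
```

Transformed code:
def run(j, buf, pos):
    for pos in buf:
        j = j + 32
    pos = rate >= pos
    if 27 != 16:
        pos = pos != j
    if pos != j and j < pos:
        j += 1 > j
    gain = [j for total in buf if pos < total and total == pos]
    process(gain)
    buf = gain // pos
    pos -= gain - 0
    j *= pos % 2
    buf = emit(buf)
    return buf

gain = [j for total in buf if pos < total and total == pos]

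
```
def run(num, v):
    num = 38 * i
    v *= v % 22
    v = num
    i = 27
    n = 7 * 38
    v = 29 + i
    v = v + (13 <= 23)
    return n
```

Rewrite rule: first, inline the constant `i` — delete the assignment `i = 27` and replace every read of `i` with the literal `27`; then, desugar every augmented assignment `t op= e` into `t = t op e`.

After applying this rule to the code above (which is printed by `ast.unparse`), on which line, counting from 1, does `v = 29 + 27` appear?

6

Transformed code:
def run(num, v):
    num = 38 * 27
    v = v * (v % 22)
    v = num
    n = 7 * 38
    v = 29 + 27
    v = v + (13 <= 23)
    return n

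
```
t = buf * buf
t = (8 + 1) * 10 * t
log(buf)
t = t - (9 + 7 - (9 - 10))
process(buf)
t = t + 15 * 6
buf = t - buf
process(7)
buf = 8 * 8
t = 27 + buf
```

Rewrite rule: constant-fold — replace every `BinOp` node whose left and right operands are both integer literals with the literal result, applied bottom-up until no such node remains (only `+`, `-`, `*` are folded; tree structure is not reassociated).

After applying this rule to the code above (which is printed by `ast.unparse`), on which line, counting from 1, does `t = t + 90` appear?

6

Transformed code:
t = buf * buf
t = 90 * t
log(buf)
t = t - 17
process(buf)
t = t + 90
buf = t - buf
process(7)
buf = 64
t = 27 + buf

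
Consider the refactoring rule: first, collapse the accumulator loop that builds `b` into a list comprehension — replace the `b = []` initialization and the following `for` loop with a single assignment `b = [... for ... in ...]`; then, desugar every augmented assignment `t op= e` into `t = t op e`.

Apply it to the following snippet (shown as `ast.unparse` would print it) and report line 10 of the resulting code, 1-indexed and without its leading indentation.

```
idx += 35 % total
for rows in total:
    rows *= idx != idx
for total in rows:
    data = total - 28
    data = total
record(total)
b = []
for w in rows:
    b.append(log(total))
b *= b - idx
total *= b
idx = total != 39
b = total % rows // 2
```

Transformed code:
idx = idx + 35 % total
for rows in total:
    rows = rows * (idx != idx)
for total in rows:
    data = total - 28
    data = total
record(total)
b = [log(total) for w in rows]
b = b * (b - idx)
total = total * b
idx = total != 39
b = total % rows // 2

total = total * b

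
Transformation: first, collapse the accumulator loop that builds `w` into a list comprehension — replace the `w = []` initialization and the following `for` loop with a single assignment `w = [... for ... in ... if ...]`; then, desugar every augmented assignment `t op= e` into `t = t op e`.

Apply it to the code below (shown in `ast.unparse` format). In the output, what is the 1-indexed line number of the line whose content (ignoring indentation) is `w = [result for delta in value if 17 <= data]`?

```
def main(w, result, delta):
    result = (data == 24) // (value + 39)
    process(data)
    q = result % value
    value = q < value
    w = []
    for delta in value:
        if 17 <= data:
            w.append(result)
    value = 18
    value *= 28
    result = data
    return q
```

Transformed code:
def main(w, result, delta):
    result = (data == 24) // (value + 39)
    process(data)
    q = result % value
    value = q < value
    w = [result for delta in value if 17 <= data]
    value = 18
    value = value * 28
    result = data
    return q

6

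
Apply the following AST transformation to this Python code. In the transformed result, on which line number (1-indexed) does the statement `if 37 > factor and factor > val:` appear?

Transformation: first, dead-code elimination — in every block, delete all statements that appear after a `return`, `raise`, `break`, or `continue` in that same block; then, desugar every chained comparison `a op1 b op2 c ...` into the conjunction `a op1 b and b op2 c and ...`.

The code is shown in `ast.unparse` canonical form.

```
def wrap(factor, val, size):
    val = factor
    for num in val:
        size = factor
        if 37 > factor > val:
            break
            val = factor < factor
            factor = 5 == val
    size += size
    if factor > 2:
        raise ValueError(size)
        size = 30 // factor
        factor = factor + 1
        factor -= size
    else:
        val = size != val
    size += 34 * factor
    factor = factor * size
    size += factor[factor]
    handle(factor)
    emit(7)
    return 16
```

Transformed code:
def wrap(factor, val, size):
    val = factor
    for num in val:
        size = factor
        if 37 > factor and factor > val:
            break
    size += size
    if factor > 2:
        raise ValueError(size)
    else:
        val = size != val
    size += 34 * factor
    factor = factor * size
    size += factor[factor]
    handle(factor)
    emit(7)
    return 16

5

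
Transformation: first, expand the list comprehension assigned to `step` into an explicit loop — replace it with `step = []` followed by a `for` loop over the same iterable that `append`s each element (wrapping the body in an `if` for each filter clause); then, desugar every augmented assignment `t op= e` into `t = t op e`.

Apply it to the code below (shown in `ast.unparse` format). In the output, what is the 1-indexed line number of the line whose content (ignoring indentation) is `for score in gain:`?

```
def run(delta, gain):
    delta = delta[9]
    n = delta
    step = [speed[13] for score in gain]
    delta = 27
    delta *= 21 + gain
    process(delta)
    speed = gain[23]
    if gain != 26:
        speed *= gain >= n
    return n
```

5

Transformed code:
def run(delta, gain):
    delta = delta[9]
    n = delta
    step = []
    for score in gain:
        step.append(speed[13])
    delta = 27
    delta = delta * (21 + gain)
    process(delta)
    speed = gain[23]
    if gain != 26:
        speed = speed * (gain >= n)
    return n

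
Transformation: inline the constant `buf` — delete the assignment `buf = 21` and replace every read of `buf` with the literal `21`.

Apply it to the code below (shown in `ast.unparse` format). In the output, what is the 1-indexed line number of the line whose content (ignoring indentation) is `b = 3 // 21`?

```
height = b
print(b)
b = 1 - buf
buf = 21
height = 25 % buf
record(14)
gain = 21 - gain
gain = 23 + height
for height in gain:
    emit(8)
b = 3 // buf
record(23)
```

Transformed code:
height = b
print(b)
b = 1 - 21
height = 25 % 21
record(14)
gain = 21 - gain
gain = 23 + height
for height in gain:
    emit(8)
b = 3 // 21
record(23)

10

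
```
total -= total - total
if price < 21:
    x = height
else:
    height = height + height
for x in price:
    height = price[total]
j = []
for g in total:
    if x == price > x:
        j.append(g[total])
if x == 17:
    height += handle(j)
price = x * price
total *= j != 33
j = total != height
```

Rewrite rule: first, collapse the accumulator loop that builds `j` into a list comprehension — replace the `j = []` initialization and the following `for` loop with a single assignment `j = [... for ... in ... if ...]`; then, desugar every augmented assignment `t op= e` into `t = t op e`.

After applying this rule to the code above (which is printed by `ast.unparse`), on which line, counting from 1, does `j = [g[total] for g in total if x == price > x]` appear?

Transformed code:
total = total - (total - total)
if price < 21:
    x = height
else:
    height = height + height
for x in price:
    height = price[total]
j = [g[total] for g in total if x == price > x]
if x == 17:
    height = height + handle(j)
price = x * price
total = total * (j != 33)
j = total != height

8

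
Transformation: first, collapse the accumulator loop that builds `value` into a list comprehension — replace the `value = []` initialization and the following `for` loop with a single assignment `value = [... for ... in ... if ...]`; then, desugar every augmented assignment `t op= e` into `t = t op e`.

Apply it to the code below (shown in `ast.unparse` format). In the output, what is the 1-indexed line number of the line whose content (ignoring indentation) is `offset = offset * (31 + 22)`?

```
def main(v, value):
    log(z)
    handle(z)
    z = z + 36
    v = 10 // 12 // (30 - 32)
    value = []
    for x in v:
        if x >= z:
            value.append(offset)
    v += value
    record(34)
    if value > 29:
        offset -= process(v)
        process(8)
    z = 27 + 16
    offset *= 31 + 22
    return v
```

Transformed code:
def main(v, value):
    log(z)
    handle(z)
    z = z + 36
    v = 10 // 12 // (30 - 32)
    value = [offset for x in v if x >= z]
    v = v + value
    record(34)
    if value > 29:
        offset = offset - process(v)
        process(8)
    z = 27 + 16
    offset = offset * (31 + 22)
    return v

13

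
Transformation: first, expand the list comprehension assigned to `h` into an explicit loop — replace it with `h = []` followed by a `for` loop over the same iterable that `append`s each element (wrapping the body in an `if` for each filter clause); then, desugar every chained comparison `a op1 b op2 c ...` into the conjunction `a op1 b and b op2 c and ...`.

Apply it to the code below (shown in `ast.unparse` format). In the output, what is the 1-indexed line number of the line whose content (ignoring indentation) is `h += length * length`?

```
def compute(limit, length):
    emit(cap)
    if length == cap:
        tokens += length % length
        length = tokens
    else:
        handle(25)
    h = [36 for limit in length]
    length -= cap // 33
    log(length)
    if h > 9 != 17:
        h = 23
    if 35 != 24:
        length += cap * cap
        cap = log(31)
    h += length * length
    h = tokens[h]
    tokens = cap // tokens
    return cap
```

Transformed code:
def compute(limit, length):
    emit(cap)
    if length == cap:
        tokens += length % length
        length = tokens
    else:
        handle(25)
    h = []
    for limit in length:
        h.append(36)
    length -= cap // 33
    log(length)
    if h > 9 and 9 != 17:
        h = 23
    if 35 != 24:
        length += cap * cap
        cap = log(31)
    h += length * length
    h = tokens[h]
    tokens = cap // tokens
    return cap

18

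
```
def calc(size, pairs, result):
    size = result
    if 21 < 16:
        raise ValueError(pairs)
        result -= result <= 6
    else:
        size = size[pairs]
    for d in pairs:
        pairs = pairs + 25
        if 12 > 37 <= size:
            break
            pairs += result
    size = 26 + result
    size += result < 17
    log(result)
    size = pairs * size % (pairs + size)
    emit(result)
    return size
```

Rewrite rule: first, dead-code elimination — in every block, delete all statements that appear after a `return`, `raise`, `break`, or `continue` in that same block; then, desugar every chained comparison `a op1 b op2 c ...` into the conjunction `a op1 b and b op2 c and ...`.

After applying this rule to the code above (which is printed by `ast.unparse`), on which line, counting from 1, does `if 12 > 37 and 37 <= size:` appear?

Transformed code:
def calc(size, pairs, result):
    size = result
    if 21 < 16:
        raise ValueError(pairs)
    else:
        size = size[pairs]
    for d in pairs:
        pairs = pairs + 25
        if 12 > 37 and 37 <= size:
            break
    size = 26 + result
    size += result < 17
    log(result)
    size = pairs * size % (pairs + size)
    emit(result)
    return size

9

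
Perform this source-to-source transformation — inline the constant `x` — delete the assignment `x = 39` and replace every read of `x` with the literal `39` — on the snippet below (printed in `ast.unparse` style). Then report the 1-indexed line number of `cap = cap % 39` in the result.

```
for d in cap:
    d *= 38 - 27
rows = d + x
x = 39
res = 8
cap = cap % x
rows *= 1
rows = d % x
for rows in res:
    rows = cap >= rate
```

5

Transformed code:
for d in cap:
    d *= 38 - 27
rows = d + 39
res = 8
cap = cap % 39
rows *= 1
rows = d % 39
for rows in res:
    rows = cap >= rate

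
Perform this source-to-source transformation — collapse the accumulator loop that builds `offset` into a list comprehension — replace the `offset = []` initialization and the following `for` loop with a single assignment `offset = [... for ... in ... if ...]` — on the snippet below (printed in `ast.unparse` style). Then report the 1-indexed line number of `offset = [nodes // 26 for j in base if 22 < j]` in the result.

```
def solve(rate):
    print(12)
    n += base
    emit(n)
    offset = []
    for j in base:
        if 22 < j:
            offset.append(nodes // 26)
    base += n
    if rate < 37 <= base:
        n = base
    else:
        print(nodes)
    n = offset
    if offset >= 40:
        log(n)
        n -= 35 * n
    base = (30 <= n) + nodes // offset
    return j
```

Transformed code:
def solve(rate):
    print(12)
    n += base
    emit(n)
    offset = [nodes // 26 for j in base if 22 < j]
    base += n
    if rate < 37 <= base:
        n = base
    else:
        print(nodes)
    n = offset
    if offset >= 40:
        log(n)
        n -= 35 * n
    base = (30 <= n) + nodes // offset
    return j

5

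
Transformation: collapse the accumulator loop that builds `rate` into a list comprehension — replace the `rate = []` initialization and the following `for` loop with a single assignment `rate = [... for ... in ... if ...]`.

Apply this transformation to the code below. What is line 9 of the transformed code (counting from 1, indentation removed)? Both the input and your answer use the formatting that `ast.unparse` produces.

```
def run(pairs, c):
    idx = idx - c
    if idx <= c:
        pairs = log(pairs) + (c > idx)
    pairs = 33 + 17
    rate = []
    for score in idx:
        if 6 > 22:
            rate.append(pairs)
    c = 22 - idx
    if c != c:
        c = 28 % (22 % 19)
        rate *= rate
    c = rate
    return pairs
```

c = 28 % (22 % 19)

Transformed code:
def run(pairs, c):
    idx = idx - c
    if idx <= c:
        pairs = log(pairs) + (c > idx)
    pairs = 33 + 17
    rate = [pairs for score in idx if 6 > 22]
    c = 22 - idx
    if c != c:
        c = 28 % (22 % 19)
        rate *= rate
    c = rate
    return pairs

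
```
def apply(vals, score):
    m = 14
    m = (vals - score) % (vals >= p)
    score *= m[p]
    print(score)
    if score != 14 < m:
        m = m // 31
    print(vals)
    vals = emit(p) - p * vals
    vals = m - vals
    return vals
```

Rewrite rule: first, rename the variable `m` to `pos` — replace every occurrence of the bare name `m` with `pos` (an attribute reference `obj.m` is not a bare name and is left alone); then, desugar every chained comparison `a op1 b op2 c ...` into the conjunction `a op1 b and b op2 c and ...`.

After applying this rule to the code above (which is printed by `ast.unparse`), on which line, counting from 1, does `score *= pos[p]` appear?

4

Transformed code:
def apply(vals, score):
    pos = 14
    pos = (vals - score) % (vals >= p)
    score *= pos[p]
    print(score)
    if score != 14 and 14 < pos:
        pos = pos // 31
    print(vals)
    vals = emit(p) - p * vals
    vals = pos - vals
    return vals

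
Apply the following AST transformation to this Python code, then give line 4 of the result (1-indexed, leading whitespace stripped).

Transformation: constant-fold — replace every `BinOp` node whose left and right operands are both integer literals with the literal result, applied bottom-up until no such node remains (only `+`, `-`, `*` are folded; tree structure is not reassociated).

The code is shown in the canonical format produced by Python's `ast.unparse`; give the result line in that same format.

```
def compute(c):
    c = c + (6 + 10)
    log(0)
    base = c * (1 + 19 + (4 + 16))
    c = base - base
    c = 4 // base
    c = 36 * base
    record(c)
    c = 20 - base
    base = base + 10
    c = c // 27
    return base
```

Transformed code:
def compute(c):
    c = c + 16
    log(0)
    base = c * 40
    c = base - base
    c = 4 // base
    c = 36 * base
    record(c)
    c = 20 - base
    base = base + 10
    c = c // 27
    return base

base = c * 40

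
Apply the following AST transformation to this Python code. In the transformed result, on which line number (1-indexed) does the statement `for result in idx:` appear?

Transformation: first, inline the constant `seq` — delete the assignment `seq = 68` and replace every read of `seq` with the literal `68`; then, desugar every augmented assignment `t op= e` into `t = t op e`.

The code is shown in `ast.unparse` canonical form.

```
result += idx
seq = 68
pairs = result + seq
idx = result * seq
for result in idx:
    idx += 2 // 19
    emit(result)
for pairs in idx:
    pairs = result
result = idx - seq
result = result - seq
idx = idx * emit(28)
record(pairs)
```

Transformed code:
result = result + idx
pairs = result + 68
idx = result * 68
for result in idx:
    idx = idx + 2 // 19
    emit(result)
for pairs in idx:
    pairs = result
result = idx - 68
result = result - 68
idx = idx * emit(28)
record(pairs)

4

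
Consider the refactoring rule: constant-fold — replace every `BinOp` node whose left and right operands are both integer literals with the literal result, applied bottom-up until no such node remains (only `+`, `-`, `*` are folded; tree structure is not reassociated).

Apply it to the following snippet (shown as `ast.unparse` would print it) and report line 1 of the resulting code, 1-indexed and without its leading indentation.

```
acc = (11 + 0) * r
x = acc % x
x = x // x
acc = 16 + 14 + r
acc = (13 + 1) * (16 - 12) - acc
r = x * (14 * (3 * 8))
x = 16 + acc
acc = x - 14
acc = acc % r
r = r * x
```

Transformed code:
acc = 11 * r
x = acc % x
x = x // x
acc = 30 + r
acc = 56 - acc
r = x * 336
x = 16 + acc
acc = x - 14
acc = acc % r
r = r * x

acc = 11 * r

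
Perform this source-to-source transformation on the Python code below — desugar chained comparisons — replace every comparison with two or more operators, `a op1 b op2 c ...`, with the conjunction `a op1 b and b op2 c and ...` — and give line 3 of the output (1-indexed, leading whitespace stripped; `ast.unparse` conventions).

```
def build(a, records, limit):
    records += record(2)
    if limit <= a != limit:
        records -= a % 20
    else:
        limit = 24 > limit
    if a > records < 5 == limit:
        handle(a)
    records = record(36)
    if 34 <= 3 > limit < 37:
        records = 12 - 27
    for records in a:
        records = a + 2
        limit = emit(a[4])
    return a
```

if limit <= a and a != limit:

Transformed code:
def build(a, records, limit):
    records += record(2)
    if limit <= a and a != limit:
        records -= a % 20
    else:
        limit = 24 > limit
    if a > records and records < 5 and (5 == limit):
        handle(a)
    records = record(36)
    if 34 <= 3 and 3 > limit and (limit < 37):
        records = 12 - 27
    for records in a:
        records = a + 2
        limit = emit(a[4])
    return a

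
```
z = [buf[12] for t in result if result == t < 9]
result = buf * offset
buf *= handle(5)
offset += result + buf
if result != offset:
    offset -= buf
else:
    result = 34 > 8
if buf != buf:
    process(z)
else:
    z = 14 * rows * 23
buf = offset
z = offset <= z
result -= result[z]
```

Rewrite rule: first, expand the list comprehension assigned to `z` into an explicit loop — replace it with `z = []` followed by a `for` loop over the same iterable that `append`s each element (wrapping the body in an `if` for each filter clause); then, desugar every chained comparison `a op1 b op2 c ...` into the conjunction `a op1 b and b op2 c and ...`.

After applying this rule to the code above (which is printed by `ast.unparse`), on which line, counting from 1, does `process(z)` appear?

Transformed code:
z = []
for t in result:
    if result == t and t < 9:
        z.append(buf[12])
result = buf * offset
buf *= handle(5)
offset += result + buf
if result != offset:
    offset -= buf
else:
    result = 34 > 8
if buf != buf:
    process(z)
else:
    z = 14 * rows * 23
buf = offset
z = offset <= z
result -= result[z]

13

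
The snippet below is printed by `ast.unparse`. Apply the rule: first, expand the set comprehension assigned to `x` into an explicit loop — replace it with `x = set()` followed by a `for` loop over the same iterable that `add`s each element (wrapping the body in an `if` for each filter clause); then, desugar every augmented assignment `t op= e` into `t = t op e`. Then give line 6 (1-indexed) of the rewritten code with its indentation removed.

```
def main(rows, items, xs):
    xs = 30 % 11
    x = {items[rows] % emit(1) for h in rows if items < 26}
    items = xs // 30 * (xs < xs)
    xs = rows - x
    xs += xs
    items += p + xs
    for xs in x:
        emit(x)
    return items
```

x.add(items[rows] % emit(1))

Transformed code:
def main(rows, items, xs):
    xs = 30 % 11
    x = set()
    for h in rows:
        if items < 26:
            x.add(items[rows] % emit(1))
    items = xs // 30 * (xs < xs)
    xs = rows - x
    xs = xs + xs
    items = items + (p + xs)
    for xs in x:
        emit(x)
    return items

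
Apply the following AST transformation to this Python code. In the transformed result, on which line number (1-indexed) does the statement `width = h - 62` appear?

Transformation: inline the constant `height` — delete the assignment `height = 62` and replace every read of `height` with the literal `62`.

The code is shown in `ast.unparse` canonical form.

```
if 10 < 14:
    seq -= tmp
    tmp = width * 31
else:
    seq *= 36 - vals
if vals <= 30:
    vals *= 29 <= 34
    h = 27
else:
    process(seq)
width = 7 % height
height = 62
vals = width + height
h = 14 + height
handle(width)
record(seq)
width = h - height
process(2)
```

Transformed code:
if 10 < 14:
    seq -= tmp
    tmp = width * 31
else:
    seq *= 36 - vals
if vals <= 30:
    vals *= 29 <= 34
    h = 27
else:
    process(seq)
width = 7 % 62
vals = width + 62
h = 14 + 62
handle(width)
record(seq)
width = h - 62
process(2)

16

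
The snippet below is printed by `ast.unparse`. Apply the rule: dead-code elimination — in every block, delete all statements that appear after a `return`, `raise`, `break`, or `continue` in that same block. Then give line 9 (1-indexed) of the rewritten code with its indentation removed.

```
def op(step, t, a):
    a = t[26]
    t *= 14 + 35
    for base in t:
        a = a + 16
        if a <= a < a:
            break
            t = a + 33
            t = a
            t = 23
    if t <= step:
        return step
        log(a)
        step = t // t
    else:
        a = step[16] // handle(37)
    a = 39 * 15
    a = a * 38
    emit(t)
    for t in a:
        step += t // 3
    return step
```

return step

Transformed code:
def op(step, t, a):
    a = t[26]
    t *= 14 + 35
    for base in t:
        a = a + 16
        if a <= a < a:
            break
    if t <= step:
        return step
    else:
        a = step[16] // handle(37)
    a = 39 * 15
    a = a * 38
    emit(t)
    for t in a:
        step += t // 3
    return step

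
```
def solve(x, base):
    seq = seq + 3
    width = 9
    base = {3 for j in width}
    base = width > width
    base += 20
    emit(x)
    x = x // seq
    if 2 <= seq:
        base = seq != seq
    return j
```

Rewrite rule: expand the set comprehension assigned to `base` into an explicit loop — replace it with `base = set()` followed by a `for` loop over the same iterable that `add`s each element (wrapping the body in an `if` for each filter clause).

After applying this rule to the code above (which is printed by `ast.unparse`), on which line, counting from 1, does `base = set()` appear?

4

Transformed code:
def solve(x, base):
    seq = seq + 3
    width = 9
    base = set()
    for j in width:
        base.add(3)
    base = width > width
    base += 20
    emit(x)
    x = x // seq
    if 2 <= seq:
        base = seq != seq
    return j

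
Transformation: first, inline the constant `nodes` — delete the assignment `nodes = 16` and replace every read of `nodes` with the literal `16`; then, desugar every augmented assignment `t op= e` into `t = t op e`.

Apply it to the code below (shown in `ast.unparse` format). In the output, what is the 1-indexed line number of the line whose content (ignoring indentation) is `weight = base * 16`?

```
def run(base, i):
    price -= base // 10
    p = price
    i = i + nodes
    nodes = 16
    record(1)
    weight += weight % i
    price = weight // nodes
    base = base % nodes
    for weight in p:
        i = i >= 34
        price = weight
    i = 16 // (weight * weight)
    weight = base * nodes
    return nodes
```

13

Transformed code:
def run(base, i):
    price = price - base // 10
    p = price
    i = i + 16
    record(1)
    weight = weight + weight % i
    price = weight // 16
    base = base % 16
    for weight in p:
        i = i >= 34
        price = weight
    i = 16 // (weight * weight)
    weight = base * 16
    return 16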